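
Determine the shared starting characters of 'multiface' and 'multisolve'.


Compare from the start: 5 characters match: 'multi'. Mismatch at position 6: 'f' vs 's'.

multi


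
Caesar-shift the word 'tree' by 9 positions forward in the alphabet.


Shift each letter by 9: t -> c, r -> a, e -> n, e -> n. Result: 'cann'.

cann


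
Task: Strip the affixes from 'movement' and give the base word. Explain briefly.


Remove suffix '-ment' from 'movement' to get root 'move'.

move


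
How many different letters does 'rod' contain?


Unique letters in 'rod': {d, o, r} = 3 distinct letters.

3


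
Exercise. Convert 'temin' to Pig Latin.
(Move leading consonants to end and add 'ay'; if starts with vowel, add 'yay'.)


'temin': move consonant cluster 't' to end and add 'ay': 'emintay'.

emintay


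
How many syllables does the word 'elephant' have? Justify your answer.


Break 'elephant' into syllables: el-e-phant -> el | e | phant = 3 syllables

3 syllables


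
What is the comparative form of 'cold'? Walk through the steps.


Apply comparative formation (add -er): 'cold' -> 'colder'.

colder


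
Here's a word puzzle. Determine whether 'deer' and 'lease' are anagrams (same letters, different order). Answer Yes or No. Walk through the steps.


Sorted letters of 'deer': 'deer'
Sorted letters of 'lease': 'aeels'
They do not match.

No


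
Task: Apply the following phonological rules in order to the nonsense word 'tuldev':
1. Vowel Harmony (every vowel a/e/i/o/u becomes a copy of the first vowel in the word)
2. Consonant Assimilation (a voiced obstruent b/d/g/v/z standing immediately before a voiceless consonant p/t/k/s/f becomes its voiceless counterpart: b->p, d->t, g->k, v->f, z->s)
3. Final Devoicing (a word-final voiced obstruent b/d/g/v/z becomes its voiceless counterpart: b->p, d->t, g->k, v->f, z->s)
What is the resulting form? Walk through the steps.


Starting form: 'tuldev'
Rule 1: Vowel Harmony: all vowels become 'u' (matching first vowel). 'tuldev' -> 'tulduv'
Rule 2: Consonant Assimilation: no voiced obstruent (b/d/g/v/z) stands immediately before a voiceless consonant (p/t/k/s/f). No change.
Rule 3: Final Devoicing: word-final voiced obstruent 'v' becomes voiceless 'f'. 'tulduv' -> 'tulduf'
Final form: 'tulduf'

tulduf


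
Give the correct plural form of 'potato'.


Apply rule: Add -es (consonant + o). 'potato' becomes 'potatoes'.

potatoes


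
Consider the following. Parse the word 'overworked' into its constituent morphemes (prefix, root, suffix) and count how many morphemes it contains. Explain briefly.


Step 1: Identify prefix: 'over' (meaning: excessively)
Step 2: Identify root: 'work'
Step 3: Identify suffix(es): 'ed'
Decomposition: over- (prefix: excessively) + work (root) + -ed (suffix: past)
Total morphemes: 3

3 morphemes (over- (prefix: excessively) + work (root) + -ed (suffix: past))


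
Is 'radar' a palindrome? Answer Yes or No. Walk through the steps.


Forward: 'radar'
Reversed: 'radar'
They are identical.

Yes


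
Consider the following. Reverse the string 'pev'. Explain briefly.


Reverse 'pev' character by character: 'vep'.

vep


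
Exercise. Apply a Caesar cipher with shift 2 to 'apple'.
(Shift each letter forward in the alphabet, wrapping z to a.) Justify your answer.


Shift each letter by 2: a -> c, p -> r, p -> r, l -> n, e -> g. Result: 'crrng'.

crrng


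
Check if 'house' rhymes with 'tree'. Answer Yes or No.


Rime (stressed vowel + following sounds) of 'house': -ouse = /aʊs/
Rime of 'tree': -ee = /iː/
/aʊs/ and /iː/ are different ending sounds, so the words do not rhyme.

No


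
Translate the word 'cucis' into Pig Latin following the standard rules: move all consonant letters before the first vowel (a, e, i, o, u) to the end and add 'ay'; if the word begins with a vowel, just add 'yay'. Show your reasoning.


'cucis': move consonant cluster 'c' to end and add 'ay': 'uciscay'.

uciscay


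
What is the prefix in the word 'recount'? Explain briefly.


The word 'recount' = 're' (prefix) + 'count' (root). The prefix is 're'.

re


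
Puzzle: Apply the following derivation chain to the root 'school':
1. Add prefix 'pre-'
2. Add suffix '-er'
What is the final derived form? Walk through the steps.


Step 1: Add prefix 'pre-' to 'school' = 'preschool'
Step 2: Add suffix '-er' to 'preschool' = 'preschooler'

preschooler


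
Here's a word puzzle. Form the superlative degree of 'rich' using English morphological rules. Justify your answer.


Apply superlative formation (add -est): 'rich' -> 'richest'.

richest


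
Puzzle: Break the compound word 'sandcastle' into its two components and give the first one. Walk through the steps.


Split 'sandcastle' into 'sand' + 'castle'. The first part is 'sand'.

sand


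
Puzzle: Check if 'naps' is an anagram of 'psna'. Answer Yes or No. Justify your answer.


Sorted letters of 'naps': 'anps'
Sorted letters of 'psna': 'anps'
They match.

Yes


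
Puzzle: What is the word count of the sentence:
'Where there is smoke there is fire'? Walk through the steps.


Split into words: Where | there | is | smoke | there | is | fire = 7 words.

7


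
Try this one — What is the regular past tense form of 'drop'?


Apply rule: Double final consonant and add -ed. 'drop' becomes 'dropped'.

dropped


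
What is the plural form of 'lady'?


Apply rule: Change -y to -ies (consonant + y). 'lady' becomes 'ladies'.

ladies


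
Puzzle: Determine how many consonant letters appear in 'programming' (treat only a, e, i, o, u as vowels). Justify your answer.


Consonants in 'programming': p, r, g, r, m, m, n, g = 8 consonants.

8


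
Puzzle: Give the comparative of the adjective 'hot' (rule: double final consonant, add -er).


Apply comparative formation (double final consonant, add -er): 'hot' -> 'hotter'.

hotter


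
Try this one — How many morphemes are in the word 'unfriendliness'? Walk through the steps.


Decomposition: un- (prefix) + friend (root) + -ly (suffix) + -ness (suffix) = 4 morpheme(s)

4 morphemes


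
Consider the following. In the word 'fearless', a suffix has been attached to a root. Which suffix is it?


The word 'fearless' = 'fear' (root) + '-less' (suffix). The suffix is '-less'.

less


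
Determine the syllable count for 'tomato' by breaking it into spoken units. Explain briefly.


Break 'tomato' into syllables: to-ma-to -> to | ma | to = 3 syllables

3 syllables


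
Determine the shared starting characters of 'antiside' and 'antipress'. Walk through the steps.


Compare from the start: 4 characters match: 'anti'. Mismatch at position 5: 's' vs 'p'.

anti


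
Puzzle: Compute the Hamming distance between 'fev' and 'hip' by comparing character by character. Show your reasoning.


Alignment:
Position 1: 'f' vs 'h' = DIFFER
Position 2: 'e' vs 'i' = DIFFER
Position 3: 'v' vs 'p' = DIFFER
Total differences: 3

3


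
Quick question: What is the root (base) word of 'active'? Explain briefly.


Remove suffix '-ive' from 'active' to get root 'act'.

act


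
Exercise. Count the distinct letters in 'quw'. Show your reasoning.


Unique letters in 'quw': {q, u, w} = 3 distinct letters.

3


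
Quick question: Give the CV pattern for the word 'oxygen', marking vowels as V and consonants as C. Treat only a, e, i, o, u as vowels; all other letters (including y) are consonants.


Letter mapping: o = V, x = C, y = C, g = C, e = V, n = C.

VCCCVC


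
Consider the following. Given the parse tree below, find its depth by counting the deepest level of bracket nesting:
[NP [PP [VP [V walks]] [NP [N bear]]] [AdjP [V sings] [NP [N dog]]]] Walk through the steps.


Count bracket nesting levels:
'[' at pos 0: depth = 1
'[' at pos 4: depth = 2
'[' at pos 8: depth = 3
'[' at pos 12: depth = 4
'[' at pos 23: depth = 3
'[' at pos 27: depth = 4
'[' at pos 38: depth = 2
'[' at pos 44: depth = 3
'[' at pos 54: depth = 3
'[' at pos 58: depth = 4
Maximum depth reached: 4

4


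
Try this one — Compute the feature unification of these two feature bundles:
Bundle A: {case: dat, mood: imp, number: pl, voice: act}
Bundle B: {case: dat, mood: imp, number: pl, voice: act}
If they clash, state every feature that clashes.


Compare features:
case: A=dat vs B=dat -> unified: dat
mood: A=imp vs B=imp -> unified: imp
number: A=pl vs B=pl -> unified: pl
voice: A=act vs B=act -> unified: act
No clashes found.

Unified: {case: dat, mood: imp, number: pl, voice: act}


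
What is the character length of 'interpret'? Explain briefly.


Spell out 'interpret' and number each letter: i(1), n(2), t(3), e(4), r(5), p(6), r(7), e(8), t(9). Total: 9 letters.

9


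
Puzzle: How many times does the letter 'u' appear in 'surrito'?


Letter 'u' in 'surrito': found at position(s) 2 = 1 occurrence(s).

1


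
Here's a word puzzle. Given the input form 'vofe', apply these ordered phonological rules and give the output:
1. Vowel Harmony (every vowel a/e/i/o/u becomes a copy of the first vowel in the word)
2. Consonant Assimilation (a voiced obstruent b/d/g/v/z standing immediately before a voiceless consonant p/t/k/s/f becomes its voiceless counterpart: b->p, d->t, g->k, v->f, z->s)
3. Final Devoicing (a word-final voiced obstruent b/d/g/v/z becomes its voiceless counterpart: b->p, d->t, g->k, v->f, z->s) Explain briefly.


Starting form: 'vofe'
Rule 1: Vowel Harmony: all vowels become 'o' (matching first vowel). 'vofe' -> 'vofo'
Rule 2: Consonant Assimilation: no voiced obstruent (b/d/g/v/z) stands immediately before a voiceless consonant (p/t/k/s/f). No change.
Rule 3: Final Devoicing: the word ends in the vowel 'o', not a consonant. No change.
Final form: 'vofo'

vofo


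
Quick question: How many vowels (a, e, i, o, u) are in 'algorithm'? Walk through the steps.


Vowels in 'algorithm': a, o, i = 3 vowels.

3


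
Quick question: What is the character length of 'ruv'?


Spell out 'ruv' and number each letter: r(1), u(2), v(3). Total: 3 letters.

3


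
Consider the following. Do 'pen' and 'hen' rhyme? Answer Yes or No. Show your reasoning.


Rime (stressed vowel + following sounds) of 'pen': -en = /ɛn/
Rime of 'hen': -en = /ɛn/
/ɛn/ and /ɛn/ are the same ending sound, so the words rhyme.

Yes


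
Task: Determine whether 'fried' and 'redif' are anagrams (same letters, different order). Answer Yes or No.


Sorted letters of 'fried': 'defir'
Sorted letters of 'redif': 'defir'
They match.

Yes


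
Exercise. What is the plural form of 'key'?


Apply rule: Add -s. 'key' becomes 'keys'.

keys


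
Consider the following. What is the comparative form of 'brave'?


Apply comparative formation (ends in e: add -r): 'brave' -> 'braver'.

braver


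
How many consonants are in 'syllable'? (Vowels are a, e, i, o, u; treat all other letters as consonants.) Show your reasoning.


Consonants in 'syllable': s, y, l, l, b, l = 6 consonants.

6


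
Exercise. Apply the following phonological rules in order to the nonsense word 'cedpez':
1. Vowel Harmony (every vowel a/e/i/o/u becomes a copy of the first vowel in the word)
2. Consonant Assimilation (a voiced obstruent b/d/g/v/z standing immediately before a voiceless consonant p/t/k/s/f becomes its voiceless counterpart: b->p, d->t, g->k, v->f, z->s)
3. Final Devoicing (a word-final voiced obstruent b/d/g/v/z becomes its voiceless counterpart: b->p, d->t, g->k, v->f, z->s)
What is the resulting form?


Starting form: 'cedpez'
Rule 1: Vowel Harmony: all vowels already match. No change.
Rule 2: Consonant Assimilation: voiced obstruent before voiceless consonant becomes voiceless ('dp' -> 'tp'). 'cedpez' -> 'cetpez'
Rule 3: Final Devoicing: word-final voiced obstruent 'z' becomes voiceless 's'. 'cetpez' -> 'cetpes'
Final form: 'cetpes'

cetpes


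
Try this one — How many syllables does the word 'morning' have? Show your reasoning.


Break 'morning' into syllables: morn-ing -> morn | ing = 2 syllables

2 syllables


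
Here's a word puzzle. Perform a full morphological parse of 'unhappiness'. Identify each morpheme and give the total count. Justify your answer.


Step 1: Identify prefix: 'un' (meaning: not/reverse)
Step 2: Identify root: 'happy'
Step 3: Identify suffix(es): 'ness'
Decomposition: un- (prefix: not/reverse) + happy (root) + -ness (suffix: state of)
Total morphemes: 3

3 morphemes (un- (prefix: not/reverse) + happy (root) + -ness (suffix: state of))


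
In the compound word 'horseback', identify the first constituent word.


Split 'horseback' into 'horse' + 'back'. The first part is 'horse'.

horse


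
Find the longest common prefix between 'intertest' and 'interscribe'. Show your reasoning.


Compare from the start: 5 characters match: 'inter'. Mismatch at position 6: 't' vs 's'.

inter


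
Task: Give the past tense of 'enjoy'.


Apply rule: Add -ed. 'enjoy' becomes 'enjoyed'.

enjoyed


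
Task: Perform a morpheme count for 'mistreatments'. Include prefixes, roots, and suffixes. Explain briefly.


Decomposition: mis- (prefix) + treat (root) + -ment (suffix) + -s (plural) = 4 morpheme(s)

4 morphemes


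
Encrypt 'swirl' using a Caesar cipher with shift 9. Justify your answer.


Shift each letter by 9: s -> b, w -> f, i -> r, r -> a, l -> u. Result: 'bfrau'.

bfrau


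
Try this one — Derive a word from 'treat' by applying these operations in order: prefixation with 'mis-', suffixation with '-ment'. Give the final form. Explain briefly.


Step 1: Add prefix 'mis-' to 'treat' = 'mistreat'
Step 2: Add suffix '-ment' to 'mistreat' = 'mistreatment'

mistreatment


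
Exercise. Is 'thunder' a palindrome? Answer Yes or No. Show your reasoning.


Forward: 'thunder'
Reversed: 'rednuht'
They differ.

No


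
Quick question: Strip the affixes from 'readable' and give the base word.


Remove suffix '-able' from 'readable' to get root 'read'.

read


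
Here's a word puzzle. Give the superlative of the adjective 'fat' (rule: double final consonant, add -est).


Apply superlative formation (double final consonant, add -est): 'fat' -> 'fattest'.

fattest


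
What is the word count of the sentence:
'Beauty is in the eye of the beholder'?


Split into words: Beauty | is | in | the | eye | of | the | beholder = 8 words.

8


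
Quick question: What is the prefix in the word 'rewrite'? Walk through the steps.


The word 'rewrite' = 're' (prefix) + 'write' (root). The prefix is 're'.

re


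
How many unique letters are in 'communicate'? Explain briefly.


Unique letters in 'communicate': {a, c, e, i, m, n, o, t, u} = 9 distinct letters.

9


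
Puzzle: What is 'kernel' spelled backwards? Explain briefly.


Reverse 'kernel' character by character: 'lenrek'.

lenrek


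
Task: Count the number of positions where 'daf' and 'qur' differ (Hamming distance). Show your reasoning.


Alignment:
Position 1: 'd' vs 'q' = DIFFER
Position 2: 'a' vs 'u' = DIFFER
Position 3: 'f' vs 'r' = DIFFER
Total differences: 3

3


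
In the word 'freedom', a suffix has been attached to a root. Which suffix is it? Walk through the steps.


The word 'freedom' = 'free' (root) + '-dom' (suffix). The suffix is '-dom'.

dom


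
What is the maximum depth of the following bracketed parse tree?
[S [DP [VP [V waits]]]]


Count bracket nesting levels:
'[' at pos 0: depth = 1
'[' at pos 3: depth = 2
'[' at pos 7: depth = 3
'[' at pos 11: depth = 4
Maximum depth reached: 4

4


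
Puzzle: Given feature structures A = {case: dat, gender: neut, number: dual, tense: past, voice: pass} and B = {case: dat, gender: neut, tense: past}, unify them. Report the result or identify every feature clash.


Compare features:
case: A=dat vs B=dat -> unified: dat
gender: A=neut vs B=neut -> unified: neut
number: A=dual vs B=_ -> unified: dual
tense: A=past vs B=past -> unified: past
voice: A=pass vs B=_ -> unified: pass
No clashes found.

Unified: {case: dat, gender: neut, number: dual, tense: past, voice: pass}


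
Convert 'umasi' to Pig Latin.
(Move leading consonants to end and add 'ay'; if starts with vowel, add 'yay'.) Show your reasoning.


'umasi' starts with a vowel, so add 'yay': 'umasiyay'.

umasiyay


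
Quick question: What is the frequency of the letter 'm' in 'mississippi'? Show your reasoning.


Letter 'm' in 'mississippi': found at position(s) 1 = 1 occurrence(s).

1


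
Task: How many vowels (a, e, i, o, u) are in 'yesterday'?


Vowels in 'yesterday': e, e, a = 3 vowels.

3


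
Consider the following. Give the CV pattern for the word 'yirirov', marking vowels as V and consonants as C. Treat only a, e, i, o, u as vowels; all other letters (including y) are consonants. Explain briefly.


Letter mapping: y = C, i = V, r = C, i = V, r = C, o = V, v = C.

CVCVCVC


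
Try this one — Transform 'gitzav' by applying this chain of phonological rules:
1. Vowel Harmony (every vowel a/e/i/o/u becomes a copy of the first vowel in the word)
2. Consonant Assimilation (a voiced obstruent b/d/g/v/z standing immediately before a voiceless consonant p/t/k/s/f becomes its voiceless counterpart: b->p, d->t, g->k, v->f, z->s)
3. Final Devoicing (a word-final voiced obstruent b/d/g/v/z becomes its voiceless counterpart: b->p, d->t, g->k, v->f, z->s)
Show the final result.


Starting form: 'gitzav'
Rule 1: Vowel Harmony: all vowels become 'i' (matching first vowel). 'gitzav' -> 'gitziv'
Rule 2: Consonant Assimilation: no voiced obstruent (b/d/g/v/z) stands immediately before a voiceless consonant (p/t/k/s/f). No change.
Rule 3: Final Devoicing: word-final voiced obstruent 'v' becomes voiceless 'f'. 'gitziv' -> 'gitzif'
Final form: 'gitzif'

gitzif


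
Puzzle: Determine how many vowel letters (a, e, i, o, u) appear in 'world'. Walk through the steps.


Vowels in 'world': o = 1 vowels.

1


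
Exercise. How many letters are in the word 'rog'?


Spell out 'rog' and number each letter: r(1), o(2), g(3). Total: 3 letters.

3


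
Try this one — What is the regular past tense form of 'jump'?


Apply rule: Add -ed. 'jump' becomes 'jumped'.

jumped


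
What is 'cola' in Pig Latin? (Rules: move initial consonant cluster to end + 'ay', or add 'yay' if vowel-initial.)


'cola': move consonant cluster 'c' to end and add 'ay': 'olacay'.

olacay


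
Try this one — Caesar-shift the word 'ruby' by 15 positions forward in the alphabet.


Shift each letter by 15: r -> g, u -> j, b -> q, y -> n. Result: 'gjqn'.

gjqn


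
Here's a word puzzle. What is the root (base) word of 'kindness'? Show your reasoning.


Remove suffix '-ness' from 'kindness' to get root 'kind'.

kind


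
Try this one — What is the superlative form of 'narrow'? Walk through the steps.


Apply superlative formation (add -est): 'narrow' -> 'narrowest'.

narrowest


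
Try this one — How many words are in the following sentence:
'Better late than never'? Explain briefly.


Split into words: Better | late | than | never = 4 words.

4


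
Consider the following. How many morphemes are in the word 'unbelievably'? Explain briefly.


Decomposition: un- (prefix) + believe (root) + -able (suffix) + -ly (suffix) = 4 morpheme(s)

4 morphemes


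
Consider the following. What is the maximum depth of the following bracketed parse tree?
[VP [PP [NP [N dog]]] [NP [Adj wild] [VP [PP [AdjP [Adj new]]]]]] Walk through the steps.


Count bracket nesting levels:
'[' at pos 0: depth = 1
'[' at pos 4: depth = 2
'[' at pos 8: depth = 3
'[' at pos 12: depth = 4
'[' at pos 22: depth = 2
'[' at pos 26: depth = 3
'[' at pos 37: depth = 3
'[' at pos 41: depth = 4
'[' at pos 45: depth = 5
'[' at pos 51: depth = 6
Maximum depth reached: 6

6


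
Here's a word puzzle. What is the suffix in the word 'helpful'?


The word 'helpful' = 'help' (root) + '-ful' (suffix). The suffix is '-ful'.

ful


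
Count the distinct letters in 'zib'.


Unique letters in 'zib': {b, i, z} = 3 distinct letters.

3


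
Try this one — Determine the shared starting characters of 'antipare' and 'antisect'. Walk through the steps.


Compare from the start: 4 characters match: 'anti'. Mismatch at position 5: 'p' vs 's'.

anti


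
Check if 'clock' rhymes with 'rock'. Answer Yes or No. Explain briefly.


Rime (stressed vowel + following sounds) of 'clock': -ock = /ɒk/
Rime of 'rock': -ock = /ɒk/
/ɒk/ and /ɒk/ are the same ending sound, so the words rhyme.

Yes


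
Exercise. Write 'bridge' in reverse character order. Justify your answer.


Reverse 'bridge' character by character: 'egdirb'.

egdirb


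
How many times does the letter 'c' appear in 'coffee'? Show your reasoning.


Letter 'c' in 'coffee': found at position(s) 1 = 1 occurrence(s).

1


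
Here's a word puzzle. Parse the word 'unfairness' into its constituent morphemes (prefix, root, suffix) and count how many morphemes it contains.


Step 1: Identify prefix: 'un' (meaning: not/reverse)
Step 2: Identify root: 'fair'
Step 3: Identify suffix(es): 'ness'
Decomposition: un- (prefix: not/reverse) + fair (root) + -ness (suffix: state of)
Total morphemes: 3

3 morphemes (un- (prefix: not/reverse) + fair (root) + -ness (suffix: state of))


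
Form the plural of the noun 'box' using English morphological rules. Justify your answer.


Apply rule: Add -es (sibilant/fricative ending). 'box' becomes 'boxes'.

boxes


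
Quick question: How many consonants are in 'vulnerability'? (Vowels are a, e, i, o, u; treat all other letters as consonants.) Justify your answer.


Consonants in 'vulnerability': v, l, n, r, b, l, t, y = 8 consonants.

8


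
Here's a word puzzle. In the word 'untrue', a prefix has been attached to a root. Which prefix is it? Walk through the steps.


The word 'untrue' = 'un' (prefix) + 'true' (root). The prefix is 'un'.

un


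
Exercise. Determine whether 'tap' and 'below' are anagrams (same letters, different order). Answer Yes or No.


Sorted letters of 'tap': 'apt'
Sorted letters of 'below': 'below'
They do not match.

No


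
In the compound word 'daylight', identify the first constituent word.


Split 'daylight' into 'day' + 'light'. The first part is 'day'.

day


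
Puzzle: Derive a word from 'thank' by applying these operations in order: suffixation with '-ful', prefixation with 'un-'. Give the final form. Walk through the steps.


Step 1: Add suffix '-ful' to 'thank' = 'thankful'
Step 2: Add prefix 'un-' to 'thankful' = 'unthankful'

unthankful


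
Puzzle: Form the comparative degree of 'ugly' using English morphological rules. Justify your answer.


Apply comparative formation (consonant + y: change y to i, add -er): 'ugly' -> 'uglier'.

uglier


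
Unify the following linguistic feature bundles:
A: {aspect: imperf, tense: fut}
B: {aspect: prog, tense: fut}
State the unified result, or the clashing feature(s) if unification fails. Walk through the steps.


Compare features:
aspect: A=imperf vs B=prog -> CLASH
tense: A=fut vs B=fut -> unified: fut
Clash detected on feature 'aspect' (imperf vs prog); unification fails.

CLASH on 'aspect' (imperf vs prog)


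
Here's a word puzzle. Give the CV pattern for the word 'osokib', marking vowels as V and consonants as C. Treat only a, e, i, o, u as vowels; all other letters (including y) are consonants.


Letter mapping: o = V, s = C, o = V, k = C, i = V, b = C.

VCVCVC


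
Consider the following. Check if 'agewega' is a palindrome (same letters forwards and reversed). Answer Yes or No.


Forward: 'agewega'
Reversed: 'agewega'
They are identical.

Yes


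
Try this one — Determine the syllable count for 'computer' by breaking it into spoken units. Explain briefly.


Break 'computer' into syllables: com-pu-ter -> com | pu | ter = 3 syllables

3 syllables


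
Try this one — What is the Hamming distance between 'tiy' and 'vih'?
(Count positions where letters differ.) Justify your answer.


Alignment:
Position 1: 't' vs 'v' = DIFFER
Position 2: 'i' vs 'i' = match
Position 3: 'y' vs 'h' = DIFFER
Total differences: 2

2


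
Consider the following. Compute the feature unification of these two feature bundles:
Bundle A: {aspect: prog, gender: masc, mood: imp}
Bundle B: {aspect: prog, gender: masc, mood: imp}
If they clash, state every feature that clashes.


Compare features:
aspect: A=prog vs B=prog -> unified: prog
gender: A=masc vs B=masc -> unified: masc
mood: A=imp vs B=imp -> unified: imp
No clashes found.

Unified: {aspect: prog, gender: masc, mood: imp}


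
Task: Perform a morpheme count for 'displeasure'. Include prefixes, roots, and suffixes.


Decomposition: dis- (prefix) + please (root) + -ure (suffix) = 3 morpheme(s)

3 morphemes


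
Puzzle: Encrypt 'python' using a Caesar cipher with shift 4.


Shift each letter by 4: p -> t, y -> c, t -> x, h -> l, o -> s, n -> r. Result: 'tcxlsr'.

tcxlsr


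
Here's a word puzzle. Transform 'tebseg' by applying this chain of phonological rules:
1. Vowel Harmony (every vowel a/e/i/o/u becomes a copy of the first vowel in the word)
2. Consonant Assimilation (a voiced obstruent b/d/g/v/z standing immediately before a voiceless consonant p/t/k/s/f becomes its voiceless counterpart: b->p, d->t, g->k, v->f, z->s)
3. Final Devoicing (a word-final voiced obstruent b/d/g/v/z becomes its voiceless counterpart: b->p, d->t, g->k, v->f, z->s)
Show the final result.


Starting form: 'tebseg'
Rule 1: Vowel Harmony: all vowels already match. No change.
Rule 2: Consonant Assimilation: voiced obstruent before voiceless consonant becomes voiceless ('bs' -> 'ps'). 'tebseg' -> 'tepseg'
Rule 3: Final Devoicing: word-final voiced obstruent 'g' becomes voiceless 'k'. 'tepseg' -> 'tepsek'
Final form: 'tepsek'

tepsek


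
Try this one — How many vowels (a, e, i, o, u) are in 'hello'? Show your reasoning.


Vowels in 'hello': e, o = 2 vowels.

2


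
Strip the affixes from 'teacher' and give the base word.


Remove suffix '-er' from 'teacher' to get root 'teach'.

teach


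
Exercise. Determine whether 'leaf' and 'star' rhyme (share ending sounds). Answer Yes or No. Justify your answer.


Rime (stressed vowel + following sounds) of 'leaf': -eaf = /iːf/
Rime of 'star': -ar = /ɑːr/
/iːf/ and /ɑːr/ are different ending sounds, so the words do not rhyme.

No


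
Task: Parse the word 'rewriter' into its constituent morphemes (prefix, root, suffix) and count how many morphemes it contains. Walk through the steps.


Step 1: Identify prefix: 're' (meaning: again)
Step 2: Identify root: 'write'
Step 3: Identify suffix(es): 'er'
Decomposition: re- (prefix: again) + write (root) + -er (suffix: one who)
Total morphemes: 3

3 morphemes (re- (prefix: again) + write (root) + -er (suffix: one who))


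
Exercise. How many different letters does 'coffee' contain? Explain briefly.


Unique letters in 'coffee': {c, e, f, o} = 4 distinct letters.

4


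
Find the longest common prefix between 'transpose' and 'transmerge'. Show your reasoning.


Compare from the start: 5 characters match: 'trans'. Mismatch at position 6: 'p' vs 'm'.

trans


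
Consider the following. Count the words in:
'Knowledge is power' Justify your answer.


Split into words: Knowledge | is | power = 3 words.

3


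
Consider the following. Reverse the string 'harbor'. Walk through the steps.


Reverse 'harbor' character by character: 'robrah'.

robrah


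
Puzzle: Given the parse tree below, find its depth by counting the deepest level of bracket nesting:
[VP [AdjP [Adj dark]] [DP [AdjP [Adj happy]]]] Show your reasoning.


Count bracket nesting levels:
'[' at pos 0: depth = 1
'[' at pos 4: depth = 2
'[' at pos 10: depth = 3
'[' at pos 22: depth = 2
'[' at pos 26: depth = 3
'[' at pos 32: depth = 4
Maximum depth reached: 4

4


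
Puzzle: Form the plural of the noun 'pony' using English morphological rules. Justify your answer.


Apply rule: Change -y to -ies (consonant + y). 'pony' becomes 'ponies'.

ponies


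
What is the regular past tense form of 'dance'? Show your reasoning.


Apply rule: Add -d (word ends in -e). 'dance' becomes 'danced'.

danced


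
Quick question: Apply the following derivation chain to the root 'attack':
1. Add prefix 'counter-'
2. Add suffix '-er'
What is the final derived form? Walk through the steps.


Step 1: Add prefix 'counter-' to 'attack' = 'counterattack'
Step 2: Add suffix '-er' to 'counterattack' = 'counterattacker'

counterattacker


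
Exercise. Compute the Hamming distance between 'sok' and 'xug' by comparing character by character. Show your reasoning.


Alignment:
Position 1: 's' vs 'x' = DIFFER
Position 2: 'o' vs 'u' = DIFFER
Position 3: 'k' vs 'g' = DIFFER
Total differences: 3

3


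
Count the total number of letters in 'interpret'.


Spell out 'interpret' and number each letter: i(1), n(2), t(3), e(4), r(5), p(6), r(7), e(8), t(9). Total: 9 letters.

9


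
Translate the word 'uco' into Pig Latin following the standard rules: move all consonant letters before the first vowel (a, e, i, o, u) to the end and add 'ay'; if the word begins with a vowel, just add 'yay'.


'uco' starts with a vowel, so add 'yay': 'ucoyay'.

ucoyay


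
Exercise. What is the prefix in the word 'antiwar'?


The word 'antiwar' = 'anti' (prefix) + 'war' (root). The prefix is 'anti'.

anti


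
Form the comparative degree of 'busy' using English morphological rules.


Apply comparative formation (consonant + y: change y to i, add -er): 'busy' -> 'busier'.

busier


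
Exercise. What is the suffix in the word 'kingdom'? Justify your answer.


The word 'kingdom' = 'king' (root) + '-dom' (suffix). The suffix is '-dom'.

dom


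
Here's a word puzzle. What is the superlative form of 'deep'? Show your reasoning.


Apply superlative formation (add -est): 'deep' -> 'deepest'.

deepest


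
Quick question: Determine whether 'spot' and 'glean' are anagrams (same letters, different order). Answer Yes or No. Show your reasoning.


Sorted letters of 'spot': 'opst'
Sorted letters of 'glean': 'aegln'
They do not match.

No


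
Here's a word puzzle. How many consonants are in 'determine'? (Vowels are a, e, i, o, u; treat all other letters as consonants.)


Consonants in 'determine': d, t, r, m, n = 5 consonants.

5


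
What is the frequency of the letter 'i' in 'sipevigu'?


Letter 'i' in 'sipevigu': found at position(s) 2, 6 = 2 occurrence(s).

2


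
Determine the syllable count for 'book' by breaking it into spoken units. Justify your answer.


Break 'book' into syllables: book -> book = 1 syllable

1 syllable


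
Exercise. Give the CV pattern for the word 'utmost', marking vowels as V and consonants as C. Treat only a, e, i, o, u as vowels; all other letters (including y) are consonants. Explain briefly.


Letter mapping: u = V, t = C, m = C, o = V, s = C, t = C.

VCCVCC


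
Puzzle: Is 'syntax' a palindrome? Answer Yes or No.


Forward: 'syntax'
Reversed: 'xatnys'
They differ.

No


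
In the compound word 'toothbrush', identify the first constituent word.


Split 'toothbrush' into 'tooth' + 'brush'. The first part is 'tooth'.

tooth


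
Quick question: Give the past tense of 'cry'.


Apply rule: Change -y to -ied. 'cry' becomes 'cried'.

cried


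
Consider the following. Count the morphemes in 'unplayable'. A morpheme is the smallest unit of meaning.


Decomposition: un- (prefix) + play (root) + -able (suffix) = 3 morpheme(s)

3 morphemes


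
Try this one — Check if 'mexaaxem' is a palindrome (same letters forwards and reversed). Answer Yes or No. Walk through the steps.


Forward: 'mexaaxem'
Reversed: 'mexaaxem'
They are identical.

Yes


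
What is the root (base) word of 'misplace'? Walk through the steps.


Remove prefix 'mis' from 'misplace' to get root 'place'.

place


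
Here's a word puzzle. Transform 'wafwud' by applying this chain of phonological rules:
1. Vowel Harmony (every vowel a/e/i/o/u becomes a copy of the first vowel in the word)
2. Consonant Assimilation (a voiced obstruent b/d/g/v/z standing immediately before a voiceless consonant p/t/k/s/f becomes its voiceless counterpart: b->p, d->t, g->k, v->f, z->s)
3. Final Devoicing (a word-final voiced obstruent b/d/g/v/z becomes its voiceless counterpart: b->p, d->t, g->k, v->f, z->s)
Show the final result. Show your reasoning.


Starting form: 'wafwud'
Rule 1: Vowel Harmony: all vowels become 'a' (matching first vowel). 'wafwud' -> 'wafwad'
Rule 2: Consonant Assimilation: no voiced obstruent (b/d/g/v/z) stands immediately before a voiceless consonant (p/t/k/s/f). No change.
Rule 3: Final Devoicing: word-final voiced obstruent 'd' becomes voiceless 't'. 'wafwad' -> 'wafwat'
Final form: 'wafwat'

wafwat


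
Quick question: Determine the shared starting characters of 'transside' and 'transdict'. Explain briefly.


Compare from the start: 5 characters match: 'trans'. Mismatch at position 6: 's' vs 'd'.

trans


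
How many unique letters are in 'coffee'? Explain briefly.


Unique letters in 'coffee': {c, e, f, o} = 4 distinct letters.

4


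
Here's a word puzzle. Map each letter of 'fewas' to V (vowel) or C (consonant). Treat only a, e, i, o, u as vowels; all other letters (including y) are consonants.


Letter mapping: f = C, e = V, w = C, a = V, s = C.

CVCVC


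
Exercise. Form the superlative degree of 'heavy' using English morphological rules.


Apply superlative formation (consonant + y: change y to i, add -est): 'heavy' -> 'heaviest'.

heaviest


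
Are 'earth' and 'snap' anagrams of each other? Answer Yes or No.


Sorted letters of 'earth': 'aehrt'
Sorted letters of 'snap': 'anps'
They do not match.

No


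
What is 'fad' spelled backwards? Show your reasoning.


Reverse 'fad' character by character: 'daf'.

daf


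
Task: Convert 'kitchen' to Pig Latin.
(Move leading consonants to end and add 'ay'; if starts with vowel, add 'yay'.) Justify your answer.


'kitchen': move consonant cluster 'k' to end and add 'ay': 'itchenkay'.

itchenkay


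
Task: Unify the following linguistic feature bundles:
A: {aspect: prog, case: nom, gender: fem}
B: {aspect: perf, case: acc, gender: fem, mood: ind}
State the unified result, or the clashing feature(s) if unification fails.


Compare features:
aspect: A=prog vs B=perf -> CLASH
case: A=nom vs B=acc -> CLASH
gender: A=fem vs B=fem -> unified: fem
mood: A=_ vs B=ind -> unified: ind
Clashes detected on features 'aspect' (prog vs perf) and 'case' (nom vs acc); unification fails.

CLASH on 'aspect' (prog vs perf) and 'case' (nom vs acc)


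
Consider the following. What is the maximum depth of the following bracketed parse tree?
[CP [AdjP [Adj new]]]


Count bracket nesting levels:
'[' at pos 0: depth = 1
'[' at pos 4: depth = 2
'[' at pos 10: depth = 3
Maximum depth reached: 3

3


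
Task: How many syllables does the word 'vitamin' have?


Break 'vitamin' into syllables: vi-ta-min -> vi | ta | min = 3 syllables

3 syllables


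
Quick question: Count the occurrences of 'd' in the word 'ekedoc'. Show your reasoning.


Letter 'd' in 'ekedoc': found at position(s) 4 = 1 occurrence(s).

1


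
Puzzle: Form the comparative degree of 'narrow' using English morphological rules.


Apply comparative formation (add -er): 'narrow' -> 'narrower'.

narrower


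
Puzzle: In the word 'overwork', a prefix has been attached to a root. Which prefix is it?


The word 'overwork' = 'over' (prefix) + 'work' (root). The prefix is 'over'.

over


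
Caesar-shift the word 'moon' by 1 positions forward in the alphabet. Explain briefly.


Shift each letter by 1: m -> n, o -> p, o -> p, n -> o. Result: 'nppo'.

nppo


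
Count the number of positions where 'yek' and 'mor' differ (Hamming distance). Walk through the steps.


Alignment:
Position 1: 'y' vs 'm' = DIFFER
Position 2: 'e' vs 'o' = DIFFER
Position 3: 'k' vs 'r' = DIFFER
Total differences: 3

3


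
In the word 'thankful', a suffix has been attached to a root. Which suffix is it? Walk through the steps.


The word 'thankful' = 'thank' (root) + '-ful' (suffix). The suffix is '-ful'.

ful


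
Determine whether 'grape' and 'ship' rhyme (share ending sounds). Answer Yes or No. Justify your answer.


Rime (stressed vowel + following sounds) of 'grape': -ape = /eɪp/
Rime of 'ship': -ip = /ɪp/
/eɪp/ and /ɪp/ are different ending sounds, so the words do not rhyme.

No


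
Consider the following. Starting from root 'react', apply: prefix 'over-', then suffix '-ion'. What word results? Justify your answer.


Step 1: Add prefix 'over-' to 'react' = 'overreact'
Step 2: Add suffix '-ion' to 'overreact' = 'overreaction'

overreaction


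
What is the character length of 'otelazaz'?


Spell out 'otelazaz' and number each letter: o(1), t(2), e(3), l(4), a(5), z(6), a(7), z(8). Total: 8 letters.

8


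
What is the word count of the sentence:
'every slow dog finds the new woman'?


Split into words: every | slow | dog | finds | the | new | woman = 7 words.

7


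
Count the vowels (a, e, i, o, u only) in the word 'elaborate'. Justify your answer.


Vowels in 'elaborate': e, a, o, a, e = 5 vowels.

5


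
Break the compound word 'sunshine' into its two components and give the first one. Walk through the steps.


Split 'sunshine' into 'sun' + 'shine'. The first part is 'sun'.

sun


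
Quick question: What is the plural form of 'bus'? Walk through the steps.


Apply rule: Add -es (sibilant/fricative ending). 'bus' becomes 'buses'.

buses


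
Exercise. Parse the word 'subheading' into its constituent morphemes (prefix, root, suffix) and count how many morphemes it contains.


Step 1: Identify prefix: 'sub' (meaning: below)
Step 2: Identify root: 'head'
Step 3: Identify suffix(es): 'ing'
Decomposition: sub- (prefix: below) + head (root) + -ing (suffix: ongoing/result)
Total morphemes: 3

3 morphemes (sub- (prefix: below) + head (root) + -ing (suffix: ongoing/result))


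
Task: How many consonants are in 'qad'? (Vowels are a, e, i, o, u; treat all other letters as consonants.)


Consonants in 'qad': q, d = 2 consonants.

2


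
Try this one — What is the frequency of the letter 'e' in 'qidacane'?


Letter 'e' in 'qidacane': found at position(s) 8 = 1 occurrence(s).

1


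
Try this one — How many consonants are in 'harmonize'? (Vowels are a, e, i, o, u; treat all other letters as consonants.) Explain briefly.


Consonants in 'harmonize': h, r, m, n, z = 5 consonants.

5


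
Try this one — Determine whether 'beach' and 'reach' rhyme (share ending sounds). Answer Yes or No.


Rime (stressed vowel + following sounds) of 'beach': -each = /iːtʃ/
Rime of 'reach': -each = /iːtʃ/
/iːtʃ/ and /iːtʃ/ are the same ending sound, so the words rhyme.

Yes


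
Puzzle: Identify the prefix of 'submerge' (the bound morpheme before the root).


The word 'submerge' = 'sub' (prefix) + 'merge' (root). The prefix is 'sub'.

sub


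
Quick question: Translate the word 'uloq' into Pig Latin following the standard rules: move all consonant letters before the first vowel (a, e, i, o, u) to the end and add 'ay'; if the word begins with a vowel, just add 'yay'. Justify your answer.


'uloq' starts with a vowel, so add 'yay': 'uloqyay'.

uloqyay


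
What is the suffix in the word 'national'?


The word 'national' = 'nation' (root) + '-al' (suffix). The suffix is '-al'.

al


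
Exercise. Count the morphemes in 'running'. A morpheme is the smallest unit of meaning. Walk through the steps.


Decomposition: run (root) + -ing (suffix) = 2 morpheme(s)

2 morphemes
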